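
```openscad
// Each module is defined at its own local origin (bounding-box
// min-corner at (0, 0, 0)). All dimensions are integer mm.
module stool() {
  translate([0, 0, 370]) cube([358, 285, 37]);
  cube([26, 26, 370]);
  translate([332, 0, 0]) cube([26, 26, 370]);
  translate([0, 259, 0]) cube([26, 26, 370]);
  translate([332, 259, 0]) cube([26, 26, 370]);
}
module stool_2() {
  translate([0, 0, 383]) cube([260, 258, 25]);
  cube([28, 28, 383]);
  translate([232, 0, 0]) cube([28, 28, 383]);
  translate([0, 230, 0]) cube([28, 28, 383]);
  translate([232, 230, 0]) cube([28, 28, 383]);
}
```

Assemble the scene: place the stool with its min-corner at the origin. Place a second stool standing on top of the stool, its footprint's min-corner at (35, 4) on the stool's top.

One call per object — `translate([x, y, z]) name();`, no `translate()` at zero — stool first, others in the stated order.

stool();
translate([35, 4, 407]) stool_2();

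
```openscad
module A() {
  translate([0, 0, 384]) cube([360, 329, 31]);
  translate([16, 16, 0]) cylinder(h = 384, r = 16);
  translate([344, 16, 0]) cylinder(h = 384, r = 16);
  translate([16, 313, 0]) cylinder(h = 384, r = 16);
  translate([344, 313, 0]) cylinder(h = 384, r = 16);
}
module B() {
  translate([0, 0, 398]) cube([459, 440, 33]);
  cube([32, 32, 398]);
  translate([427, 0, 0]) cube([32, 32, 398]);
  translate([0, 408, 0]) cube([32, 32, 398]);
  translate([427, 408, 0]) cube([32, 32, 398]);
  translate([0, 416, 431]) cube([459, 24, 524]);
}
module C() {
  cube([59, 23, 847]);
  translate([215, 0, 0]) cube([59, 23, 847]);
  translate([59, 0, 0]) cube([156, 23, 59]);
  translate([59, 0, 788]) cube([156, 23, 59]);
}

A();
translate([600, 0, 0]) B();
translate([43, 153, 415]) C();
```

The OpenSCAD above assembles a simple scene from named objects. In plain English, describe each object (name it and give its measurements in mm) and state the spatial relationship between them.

A is a simple wooden stool: a rectangular seat 360 mm (x) by 329 mm (y), 31 mm thick, top face at z = 415 mm, on four round legs, each 32 mm in diameter. The legs rest on z = 0, each leg's axis is inset half a diameter from the nearest pair of seat edges (so the leg's bounding box is flush with the corner).

B is a chair: 459×440 mm seat, 33 mm thick, top at z = 431 mm, on four 32 mm square corner legs flush with the seat edges. A 24 mm thick backrest slab spans the full seat width, extending 524 mm above the seat top, its back face flush with the seat's +y edge.

C is a picture frame with a 156×729 mm rectangular opening (x by z) and a uniform 59 mm border on every side. Frame depth is 23 mm along y. It is built from two vertical stiles running the full outside height and two horizontal rails spanning the gap between the stiles.

The chair is on the floor beside the stool on its +x side. The picture frame is on top of the stool, centred.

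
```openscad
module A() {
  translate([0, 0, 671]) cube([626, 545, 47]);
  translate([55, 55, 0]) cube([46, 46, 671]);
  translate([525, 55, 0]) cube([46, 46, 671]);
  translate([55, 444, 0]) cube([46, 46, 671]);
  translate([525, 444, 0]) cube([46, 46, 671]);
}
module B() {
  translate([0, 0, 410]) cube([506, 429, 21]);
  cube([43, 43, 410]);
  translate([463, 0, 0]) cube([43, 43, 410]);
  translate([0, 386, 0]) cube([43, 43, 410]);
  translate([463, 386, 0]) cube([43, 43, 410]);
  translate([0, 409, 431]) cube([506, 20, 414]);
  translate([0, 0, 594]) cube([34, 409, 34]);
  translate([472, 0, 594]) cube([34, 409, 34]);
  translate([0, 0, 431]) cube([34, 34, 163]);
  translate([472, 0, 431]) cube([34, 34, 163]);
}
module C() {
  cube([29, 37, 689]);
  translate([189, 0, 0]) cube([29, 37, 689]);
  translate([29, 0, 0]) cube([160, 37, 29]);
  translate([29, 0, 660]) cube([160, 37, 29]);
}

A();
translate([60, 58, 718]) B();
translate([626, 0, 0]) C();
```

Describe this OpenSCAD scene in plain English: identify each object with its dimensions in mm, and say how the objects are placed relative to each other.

A is a table with a 626×545 mm rectangular top, 47 mm thick, top surface at z = 718 mm, supported by four 46×46 mm square legs, each inset 55 mm from the nearest pair of top edges, running from the floor.

B is a chair. The seat is a 506×429×21 mm slab with its top at z = 431 mm, on four 43×43 mm corner legs (flush with the seat edges, standing on z = 0). A flat backrest 20 mm thick, 414 mm tall, spans the full seat width and rises from the seat top along its +y edge, rear face flush with the rear of the seat. Two armrests of 34×34 mm section run along each side from the seat's front edge to the front of the backrest, top faces 197 mm above the seat top and outer faces flush with the seat's x-edges; a 34×34 mm post under the front of each armrest stands on the seat at the front corner.

C is a picture frame with a 160×631 mm rectangular opening (x by z) and a uniform 29 mm border on every side. Frame depth is 37 mm along y. It is built from two vertical stiles running the full outside height and two horizontal rails spanning the gap between the stiles.

The chair is on top of the table, centred. The picture frame is against the table's +x side, with their −y faces flush.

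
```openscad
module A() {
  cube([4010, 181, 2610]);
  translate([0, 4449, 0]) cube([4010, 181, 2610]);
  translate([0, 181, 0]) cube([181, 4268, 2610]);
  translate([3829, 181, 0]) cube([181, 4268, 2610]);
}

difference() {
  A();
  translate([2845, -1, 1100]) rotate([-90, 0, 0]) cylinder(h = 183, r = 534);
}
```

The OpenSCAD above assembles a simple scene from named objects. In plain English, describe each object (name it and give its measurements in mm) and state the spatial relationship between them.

A is a box-shaped house frame (walls only): outside footprint 4010×4630 mm, wall height 2610 mm, wall thickness 181 mm. The two y-facing walls run the full x-width; the two x-facing walls fit between the inner faces of the y-facing walls.

The house frame has a circular hole of radius 534 mm through its front wall, centred at (x = 2845, z = 1100).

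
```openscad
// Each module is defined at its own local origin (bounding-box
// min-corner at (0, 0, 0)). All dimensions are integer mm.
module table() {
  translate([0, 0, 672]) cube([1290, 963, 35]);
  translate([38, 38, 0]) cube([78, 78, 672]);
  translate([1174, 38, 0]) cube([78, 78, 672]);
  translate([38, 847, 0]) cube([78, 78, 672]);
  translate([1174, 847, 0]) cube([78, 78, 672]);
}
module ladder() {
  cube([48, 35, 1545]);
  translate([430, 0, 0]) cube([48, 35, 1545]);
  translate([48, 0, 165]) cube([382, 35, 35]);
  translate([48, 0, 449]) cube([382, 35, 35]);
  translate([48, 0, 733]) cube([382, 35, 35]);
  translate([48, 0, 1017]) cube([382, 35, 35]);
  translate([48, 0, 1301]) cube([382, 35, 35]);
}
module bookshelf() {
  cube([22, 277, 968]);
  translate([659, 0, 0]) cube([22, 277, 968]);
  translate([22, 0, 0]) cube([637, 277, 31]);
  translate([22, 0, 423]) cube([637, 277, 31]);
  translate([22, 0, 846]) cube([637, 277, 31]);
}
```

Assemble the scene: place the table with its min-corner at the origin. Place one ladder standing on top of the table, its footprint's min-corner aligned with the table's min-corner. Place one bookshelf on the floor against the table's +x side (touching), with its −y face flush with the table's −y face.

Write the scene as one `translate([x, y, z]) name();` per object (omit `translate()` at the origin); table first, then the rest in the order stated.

table();
translate([0, 0, 707]) ladder();
translate([1290, 0, 0]) bookshelf();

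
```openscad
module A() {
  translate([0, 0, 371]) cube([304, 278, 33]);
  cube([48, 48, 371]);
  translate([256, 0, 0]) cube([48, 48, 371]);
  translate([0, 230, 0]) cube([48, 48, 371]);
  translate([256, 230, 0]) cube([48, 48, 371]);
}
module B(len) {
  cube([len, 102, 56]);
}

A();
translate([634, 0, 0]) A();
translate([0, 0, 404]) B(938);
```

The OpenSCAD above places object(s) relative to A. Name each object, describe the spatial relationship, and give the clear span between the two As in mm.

Second stool starts at x = 634; first ends at x = 304; clear span = 634 − 304 = 330 mm.

A is a stool. B is a beam. A beam spans the tops of two stools. The clear span between the two stools is 330 mm.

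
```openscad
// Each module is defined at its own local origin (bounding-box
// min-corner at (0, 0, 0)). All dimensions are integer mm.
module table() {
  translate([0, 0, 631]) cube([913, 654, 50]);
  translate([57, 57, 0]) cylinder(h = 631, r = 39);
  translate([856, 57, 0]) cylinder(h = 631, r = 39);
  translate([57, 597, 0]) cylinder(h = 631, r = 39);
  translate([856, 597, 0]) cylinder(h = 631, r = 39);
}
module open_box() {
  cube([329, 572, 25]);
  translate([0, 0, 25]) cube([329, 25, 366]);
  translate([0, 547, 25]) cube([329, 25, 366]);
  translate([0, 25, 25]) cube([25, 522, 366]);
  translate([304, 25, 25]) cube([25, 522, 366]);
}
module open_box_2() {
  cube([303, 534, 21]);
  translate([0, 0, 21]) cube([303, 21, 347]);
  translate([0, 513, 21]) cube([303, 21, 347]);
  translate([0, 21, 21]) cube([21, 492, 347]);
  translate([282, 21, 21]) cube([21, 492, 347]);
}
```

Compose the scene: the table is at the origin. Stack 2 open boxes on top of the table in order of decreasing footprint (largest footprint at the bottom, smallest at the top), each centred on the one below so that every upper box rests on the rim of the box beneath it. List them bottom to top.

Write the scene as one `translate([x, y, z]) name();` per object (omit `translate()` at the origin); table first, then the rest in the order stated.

table();
translate([292, 41, 681]) open_box();
translate([305, 60, 1072]) open_box_2();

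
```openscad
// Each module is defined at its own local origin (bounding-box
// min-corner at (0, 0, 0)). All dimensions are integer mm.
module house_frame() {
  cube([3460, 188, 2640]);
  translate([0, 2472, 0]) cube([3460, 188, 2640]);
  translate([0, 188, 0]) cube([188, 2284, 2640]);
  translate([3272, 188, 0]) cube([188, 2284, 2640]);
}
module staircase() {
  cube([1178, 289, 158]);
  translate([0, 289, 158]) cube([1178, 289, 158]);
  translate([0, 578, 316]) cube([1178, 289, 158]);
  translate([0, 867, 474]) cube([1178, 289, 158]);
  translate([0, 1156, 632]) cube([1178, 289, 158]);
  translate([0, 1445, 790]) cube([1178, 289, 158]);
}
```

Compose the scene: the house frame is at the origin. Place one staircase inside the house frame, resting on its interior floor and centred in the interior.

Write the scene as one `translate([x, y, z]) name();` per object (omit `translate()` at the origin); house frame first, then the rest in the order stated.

house_frame();
translate([1141, 463, 0]) staircase();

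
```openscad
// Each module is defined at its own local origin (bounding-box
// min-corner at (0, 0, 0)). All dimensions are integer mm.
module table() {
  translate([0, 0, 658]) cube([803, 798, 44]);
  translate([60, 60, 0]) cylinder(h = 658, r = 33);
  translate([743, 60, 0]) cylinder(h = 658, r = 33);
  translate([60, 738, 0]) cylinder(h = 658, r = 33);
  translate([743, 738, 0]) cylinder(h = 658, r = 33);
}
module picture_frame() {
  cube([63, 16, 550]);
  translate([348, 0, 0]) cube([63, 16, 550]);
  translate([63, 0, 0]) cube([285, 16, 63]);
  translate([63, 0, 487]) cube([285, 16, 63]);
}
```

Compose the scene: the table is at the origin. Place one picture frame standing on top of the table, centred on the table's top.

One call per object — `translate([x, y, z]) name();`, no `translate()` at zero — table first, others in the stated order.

table();
translate([196, 391, 702]) picture_frame();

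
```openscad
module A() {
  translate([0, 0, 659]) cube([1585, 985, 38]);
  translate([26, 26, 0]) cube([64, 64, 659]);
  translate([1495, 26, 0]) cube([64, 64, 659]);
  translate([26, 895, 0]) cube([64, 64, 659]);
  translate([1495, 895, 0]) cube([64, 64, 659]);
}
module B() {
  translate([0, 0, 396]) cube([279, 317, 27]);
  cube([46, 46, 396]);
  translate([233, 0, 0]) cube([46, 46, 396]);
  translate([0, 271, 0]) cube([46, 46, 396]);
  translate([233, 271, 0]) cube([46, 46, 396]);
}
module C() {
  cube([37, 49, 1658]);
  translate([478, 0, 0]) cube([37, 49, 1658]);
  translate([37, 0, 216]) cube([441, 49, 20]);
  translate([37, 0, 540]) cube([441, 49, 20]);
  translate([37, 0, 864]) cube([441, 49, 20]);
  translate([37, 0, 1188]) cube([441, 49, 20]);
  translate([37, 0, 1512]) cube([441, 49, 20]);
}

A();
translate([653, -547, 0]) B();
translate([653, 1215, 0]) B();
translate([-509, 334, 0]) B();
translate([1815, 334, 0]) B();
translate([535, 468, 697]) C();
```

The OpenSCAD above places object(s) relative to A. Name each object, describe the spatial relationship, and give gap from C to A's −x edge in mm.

A is a table. B is a stool. C is a ladder. Four stools sit around the table at the −y, +y, −x, +x sides. The ladder is on top of the table, centred. The gap from the ladder to the table's −x edge is 535 mm.

The ladder's min-x is at 535; the table's min-x is 0; gap = 535 mm.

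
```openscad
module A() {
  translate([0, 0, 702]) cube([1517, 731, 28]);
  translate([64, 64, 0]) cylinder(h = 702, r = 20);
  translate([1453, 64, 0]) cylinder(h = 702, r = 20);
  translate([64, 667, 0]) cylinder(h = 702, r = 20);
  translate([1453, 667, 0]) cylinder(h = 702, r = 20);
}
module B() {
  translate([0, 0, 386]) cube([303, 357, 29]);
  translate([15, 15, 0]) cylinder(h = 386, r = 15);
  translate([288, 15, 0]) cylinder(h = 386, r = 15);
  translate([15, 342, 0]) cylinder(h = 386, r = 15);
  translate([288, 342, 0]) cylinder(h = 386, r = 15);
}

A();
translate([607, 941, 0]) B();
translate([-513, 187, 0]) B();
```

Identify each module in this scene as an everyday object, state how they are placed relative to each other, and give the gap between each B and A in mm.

A is a table. B is a stool. Two stools sit around the table at the +y, −x sides. The gap between each stool and the table is 210 mm.

Each stool's nearest face is 210 mm from the table's bounding box.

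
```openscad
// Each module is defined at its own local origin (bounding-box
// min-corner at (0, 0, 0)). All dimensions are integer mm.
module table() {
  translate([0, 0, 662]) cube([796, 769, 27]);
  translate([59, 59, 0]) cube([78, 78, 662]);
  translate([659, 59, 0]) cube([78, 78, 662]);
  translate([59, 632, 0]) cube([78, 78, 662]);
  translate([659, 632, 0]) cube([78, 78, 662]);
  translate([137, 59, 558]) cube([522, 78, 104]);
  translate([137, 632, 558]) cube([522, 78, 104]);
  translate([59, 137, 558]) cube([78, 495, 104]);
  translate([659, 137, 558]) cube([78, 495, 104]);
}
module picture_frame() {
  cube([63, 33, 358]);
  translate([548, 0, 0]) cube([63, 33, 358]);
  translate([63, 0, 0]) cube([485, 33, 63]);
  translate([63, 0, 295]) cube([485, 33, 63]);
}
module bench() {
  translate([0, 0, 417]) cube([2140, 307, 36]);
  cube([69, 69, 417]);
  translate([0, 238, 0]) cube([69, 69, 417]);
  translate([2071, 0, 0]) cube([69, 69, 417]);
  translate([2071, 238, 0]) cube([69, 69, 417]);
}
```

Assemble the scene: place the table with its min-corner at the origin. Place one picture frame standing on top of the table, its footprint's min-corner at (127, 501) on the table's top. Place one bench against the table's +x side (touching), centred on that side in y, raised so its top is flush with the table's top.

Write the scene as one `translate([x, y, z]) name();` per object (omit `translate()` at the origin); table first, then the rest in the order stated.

table();
translate([127, 501, 689]) picture_frame();
translate([796, 231, 236]) bench();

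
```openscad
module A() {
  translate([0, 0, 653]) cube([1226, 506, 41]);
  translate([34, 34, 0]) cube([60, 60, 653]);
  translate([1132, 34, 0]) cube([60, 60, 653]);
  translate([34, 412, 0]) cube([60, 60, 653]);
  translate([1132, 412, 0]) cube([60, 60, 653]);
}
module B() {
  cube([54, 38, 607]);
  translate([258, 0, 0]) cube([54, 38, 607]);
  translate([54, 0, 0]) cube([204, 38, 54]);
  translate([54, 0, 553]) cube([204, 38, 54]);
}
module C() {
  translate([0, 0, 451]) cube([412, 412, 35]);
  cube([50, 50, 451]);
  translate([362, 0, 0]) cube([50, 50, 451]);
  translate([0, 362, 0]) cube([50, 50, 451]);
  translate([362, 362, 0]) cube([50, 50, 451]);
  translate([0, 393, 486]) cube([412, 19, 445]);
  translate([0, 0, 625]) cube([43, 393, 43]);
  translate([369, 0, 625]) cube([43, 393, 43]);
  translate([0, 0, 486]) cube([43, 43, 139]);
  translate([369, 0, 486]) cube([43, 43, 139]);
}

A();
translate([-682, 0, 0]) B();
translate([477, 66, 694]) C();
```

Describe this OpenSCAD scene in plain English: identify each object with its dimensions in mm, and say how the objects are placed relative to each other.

A is a table with a 1226×506 mm rectangular top, 41 mm thick, top surface at z = 694 mm, supported by four 60×60 mm square legs, each inset 34 mm from the nearest pair of top edges, running from the floor.

B is a picture frame with a 204×499 mm rectangular opening (x by z) and a uniform 54 mm border on every side. Frame depth is 38 mm along y. It is built from two vertical stiles running the full outside height and two horizontal rails spanning the gap between the stiles.

C is a chair. The seat is a 412×412×35 mm slab with its top at z = 486 mm, on four 50×50 mm corner legs (flush with the seat edges, standing on z = 0). A flat backrest 19 mm thick, 445 mm tall, spans the full seat width and rises from the seat top along its +y edge, rear face flush with the rear of the seat. Two armrests of 43×43 mm section run along each side from the seat's front edge to the front of the backrest, top faces 182 mm above the seat top and outer faces flush with the seat's x-edges; a 43×43 mm post under the front of each armrest stands on the seat at the front corner.

The picture frame is on the floor beside the table on its −x side. The chair is on top of the table.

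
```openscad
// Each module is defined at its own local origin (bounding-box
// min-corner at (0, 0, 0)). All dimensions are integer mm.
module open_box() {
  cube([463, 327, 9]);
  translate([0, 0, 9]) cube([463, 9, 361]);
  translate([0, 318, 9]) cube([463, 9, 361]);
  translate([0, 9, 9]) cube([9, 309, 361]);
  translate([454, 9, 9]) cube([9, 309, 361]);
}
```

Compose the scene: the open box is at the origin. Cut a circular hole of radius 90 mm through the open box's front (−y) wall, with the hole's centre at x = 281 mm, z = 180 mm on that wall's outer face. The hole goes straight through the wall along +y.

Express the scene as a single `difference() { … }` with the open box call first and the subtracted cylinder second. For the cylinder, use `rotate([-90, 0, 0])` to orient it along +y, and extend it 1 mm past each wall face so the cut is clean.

difference() {
  open_box();
  translate([281, -1, 180]) rotate([-90, 0, 0]) cylinder(h = 11, r = 90);
}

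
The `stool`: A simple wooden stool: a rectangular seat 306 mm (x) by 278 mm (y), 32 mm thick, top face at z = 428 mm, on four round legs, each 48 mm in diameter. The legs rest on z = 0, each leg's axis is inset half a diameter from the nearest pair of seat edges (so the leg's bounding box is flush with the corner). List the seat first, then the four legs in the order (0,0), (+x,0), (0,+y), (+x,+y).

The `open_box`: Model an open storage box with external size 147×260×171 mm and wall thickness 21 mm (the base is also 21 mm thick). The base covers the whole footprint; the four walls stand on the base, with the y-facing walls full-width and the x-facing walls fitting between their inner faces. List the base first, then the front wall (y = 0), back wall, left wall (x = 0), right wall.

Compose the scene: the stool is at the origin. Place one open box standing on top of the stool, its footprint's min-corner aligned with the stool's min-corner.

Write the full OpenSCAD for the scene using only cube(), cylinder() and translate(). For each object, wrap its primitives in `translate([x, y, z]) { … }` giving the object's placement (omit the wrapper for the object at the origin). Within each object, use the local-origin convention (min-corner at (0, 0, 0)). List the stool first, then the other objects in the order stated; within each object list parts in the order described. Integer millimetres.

translate([0, 0, 396]) cube([306, 278, 32]);
translate([24, 24, 0]) cylinder(h = 396, r = 24);
translate([282, 24, 0]) cylinder(h = 396, r = 24);
translate([24, 254, 0]) cylinder(h = 396, r = 24);
translate([282, 254, 0]) cylinder(h = 396, r = 24);
translate([0, 0, 428]) {
  cube([147, 260, 21]);
  translate([0, 0, 21]) cube([147, 21, 150]);
  translate([0, 239, 21]) cube([147, 21, 150]);
  translate([0, 21, 21]) cube([21, 218, 150]);
  translate([126, 21, 21]) cube([21, 218, 150]);
}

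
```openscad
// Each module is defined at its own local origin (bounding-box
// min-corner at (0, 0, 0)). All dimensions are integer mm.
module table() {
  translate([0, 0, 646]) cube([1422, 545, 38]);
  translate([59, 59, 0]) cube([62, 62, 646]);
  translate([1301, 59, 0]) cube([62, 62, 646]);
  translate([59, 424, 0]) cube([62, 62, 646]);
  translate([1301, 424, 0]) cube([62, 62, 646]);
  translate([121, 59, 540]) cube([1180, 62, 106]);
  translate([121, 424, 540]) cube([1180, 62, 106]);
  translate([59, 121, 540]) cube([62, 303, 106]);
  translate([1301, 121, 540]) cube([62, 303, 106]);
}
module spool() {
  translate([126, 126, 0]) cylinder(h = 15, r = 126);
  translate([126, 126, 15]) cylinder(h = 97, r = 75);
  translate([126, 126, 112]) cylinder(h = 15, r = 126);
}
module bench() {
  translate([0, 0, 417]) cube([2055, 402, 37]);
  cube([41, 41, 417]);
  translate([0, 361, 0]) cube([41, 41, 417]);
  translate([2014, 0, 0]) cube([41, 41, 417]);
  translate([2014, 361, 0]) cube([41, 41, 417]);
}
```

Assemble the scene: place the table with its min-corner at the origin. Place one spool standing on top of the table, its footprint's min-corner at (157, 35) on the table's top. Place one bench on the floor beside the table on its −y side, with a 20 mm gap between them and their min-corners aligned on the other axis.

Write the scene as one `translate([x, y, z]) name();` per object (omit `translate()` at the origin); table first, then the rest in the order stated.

table();
translate([157, 35, 684]) spool();
translate([0, -422, 0]) bench();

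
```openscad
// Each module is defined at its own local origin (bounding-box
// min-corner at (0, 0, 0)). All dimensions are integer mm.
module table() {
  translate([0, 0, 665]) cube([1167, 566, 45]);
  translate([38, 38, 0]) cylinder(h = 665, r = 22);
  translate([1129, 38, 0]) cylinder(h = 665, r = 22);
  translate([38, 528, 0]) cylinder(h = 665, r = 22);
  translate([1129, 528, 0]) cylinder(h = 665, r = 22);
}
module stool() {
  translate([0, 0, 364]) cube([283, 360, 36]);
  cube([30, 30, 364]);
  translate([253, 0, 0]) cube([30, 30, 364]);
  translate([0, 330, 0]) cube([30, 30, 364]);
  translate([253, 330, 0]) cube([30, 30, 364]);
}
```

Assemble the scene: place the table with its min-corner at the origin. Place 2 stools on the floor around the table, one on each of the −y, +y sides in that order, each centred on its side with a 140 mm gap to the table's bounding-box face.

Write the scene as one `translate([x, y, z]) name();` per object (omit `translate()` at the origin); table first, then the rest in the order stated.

table();
translate([442, -500, 0]) stool();
translate([442, 706, 0]) stool();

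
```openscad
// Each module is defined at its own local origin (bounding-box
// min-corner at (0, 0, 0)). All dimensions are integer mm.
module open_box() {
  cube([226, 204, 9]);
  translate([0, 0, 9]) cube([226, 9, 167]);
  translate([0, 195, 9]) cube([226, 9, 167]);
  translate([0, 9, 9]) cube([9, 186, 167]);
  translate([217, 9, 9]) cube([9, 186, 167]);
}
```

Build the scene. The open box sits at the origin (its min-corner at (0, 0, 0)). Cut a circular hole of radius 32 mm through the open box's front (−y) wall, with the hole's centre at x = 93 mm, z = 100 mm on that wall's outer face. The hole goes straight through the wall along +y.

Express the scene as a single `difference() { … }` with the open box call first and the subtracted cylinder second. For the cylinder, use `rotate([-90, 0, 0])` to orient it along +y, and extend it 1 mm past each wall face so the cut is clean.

difference() {
  open_box();
  translate([93, -1, 100]) rotate([-90, 0, 0]) cylinder(h = 11, r = 32);
}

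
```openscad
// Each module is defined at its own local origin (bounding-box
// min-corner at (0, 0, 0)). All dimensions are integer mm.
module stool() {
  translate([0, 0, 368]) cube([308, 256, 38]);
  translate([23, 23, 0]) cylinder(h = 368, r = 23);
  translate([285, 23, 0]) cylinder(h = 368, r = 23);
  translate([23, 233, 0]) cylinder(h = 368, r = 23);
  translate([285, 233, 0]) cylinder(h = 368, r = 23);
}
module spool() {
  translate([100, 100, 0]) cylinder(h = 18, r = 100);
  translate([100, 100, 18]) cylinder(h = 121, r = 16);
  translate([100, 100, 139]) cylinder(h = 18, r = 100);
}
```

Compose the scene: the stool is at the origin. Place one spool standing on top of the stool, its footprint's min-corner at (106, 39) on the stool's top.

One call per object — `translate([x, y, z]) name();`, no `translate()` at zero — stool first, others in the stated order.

stool();
translate([106, 39, 406]) spool();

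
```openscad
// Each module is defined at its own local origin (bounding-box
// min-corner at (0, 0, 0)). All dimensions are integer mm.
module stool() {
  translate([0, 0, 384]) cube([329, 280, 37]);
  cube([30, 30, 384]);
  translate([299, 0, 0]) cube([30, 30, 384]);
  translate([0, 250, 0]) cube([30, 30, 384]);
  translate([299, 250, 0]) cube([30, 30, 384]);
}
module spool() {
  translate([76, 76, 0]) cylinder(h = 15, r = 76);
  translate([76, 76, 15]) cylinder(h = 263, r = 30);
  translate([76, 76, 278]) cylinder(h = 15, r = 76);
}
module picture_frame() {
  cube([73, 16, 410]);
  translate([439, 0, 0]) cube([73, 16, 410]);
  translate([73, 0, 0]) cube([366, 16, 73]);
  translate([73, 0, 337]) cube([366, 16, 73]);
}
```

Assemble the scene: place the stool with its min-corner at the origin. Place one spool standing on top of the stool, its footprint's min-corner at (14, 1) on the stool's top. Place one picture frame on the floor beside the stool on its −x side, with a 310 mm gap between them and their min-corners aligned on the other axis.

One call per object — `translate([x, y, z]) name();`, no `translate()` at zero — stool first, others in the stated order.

stool();
translate([14, 1, 421]) spool();
translate([-822, 0, 0]) picture_frame();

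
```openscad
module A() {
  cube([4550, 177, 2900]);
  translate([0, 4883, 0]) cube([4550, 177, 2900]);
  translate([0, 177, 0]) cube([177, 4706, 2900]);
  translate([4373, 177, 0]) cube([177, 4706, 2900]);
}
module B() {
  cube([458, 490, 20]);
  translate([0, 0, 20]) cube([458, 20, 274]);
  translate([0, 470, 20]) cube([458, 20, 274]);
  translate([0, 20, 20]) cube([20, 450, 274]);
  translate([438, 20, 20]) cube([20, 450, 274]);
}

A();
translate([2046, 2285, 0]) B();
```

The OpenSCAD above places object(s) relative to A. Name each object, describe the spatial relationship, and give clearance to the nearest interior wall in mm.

A is a house frame. B is an open box. The open box sits inside the house frame, centred. The clearance to the nearest interior wall is 1869 mm.

Clearances: x = 1869, y = 2108; minimum 1869 mm.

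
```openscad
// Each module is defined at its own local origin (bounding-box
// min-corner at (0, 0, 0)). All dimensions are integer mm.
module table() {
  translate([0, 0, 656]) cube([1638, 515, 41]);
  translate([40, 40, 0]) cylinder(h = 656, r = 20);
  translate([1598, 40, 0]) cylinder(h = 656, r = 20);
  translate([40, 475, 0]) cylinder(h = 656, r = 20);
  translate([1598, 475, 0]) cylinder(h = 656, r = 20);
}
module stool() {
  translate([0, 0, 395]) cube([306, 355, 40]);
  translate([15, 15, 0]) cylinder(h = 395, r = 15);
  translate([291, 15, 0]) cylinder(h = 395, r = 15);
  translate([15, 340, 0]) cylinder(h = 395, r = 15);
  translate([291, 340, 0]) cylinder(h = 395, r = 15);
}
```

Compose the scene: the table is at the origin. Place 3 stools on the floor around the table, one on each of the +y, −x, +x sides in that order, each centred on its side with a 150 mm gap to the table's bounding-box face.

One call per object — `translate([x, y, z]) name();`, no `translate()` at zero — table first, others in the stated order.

table();
translate([666, 665, 0]) stool();
translate([-456, 80, 0]) stool();
translate([1788, 80, 0]) stool();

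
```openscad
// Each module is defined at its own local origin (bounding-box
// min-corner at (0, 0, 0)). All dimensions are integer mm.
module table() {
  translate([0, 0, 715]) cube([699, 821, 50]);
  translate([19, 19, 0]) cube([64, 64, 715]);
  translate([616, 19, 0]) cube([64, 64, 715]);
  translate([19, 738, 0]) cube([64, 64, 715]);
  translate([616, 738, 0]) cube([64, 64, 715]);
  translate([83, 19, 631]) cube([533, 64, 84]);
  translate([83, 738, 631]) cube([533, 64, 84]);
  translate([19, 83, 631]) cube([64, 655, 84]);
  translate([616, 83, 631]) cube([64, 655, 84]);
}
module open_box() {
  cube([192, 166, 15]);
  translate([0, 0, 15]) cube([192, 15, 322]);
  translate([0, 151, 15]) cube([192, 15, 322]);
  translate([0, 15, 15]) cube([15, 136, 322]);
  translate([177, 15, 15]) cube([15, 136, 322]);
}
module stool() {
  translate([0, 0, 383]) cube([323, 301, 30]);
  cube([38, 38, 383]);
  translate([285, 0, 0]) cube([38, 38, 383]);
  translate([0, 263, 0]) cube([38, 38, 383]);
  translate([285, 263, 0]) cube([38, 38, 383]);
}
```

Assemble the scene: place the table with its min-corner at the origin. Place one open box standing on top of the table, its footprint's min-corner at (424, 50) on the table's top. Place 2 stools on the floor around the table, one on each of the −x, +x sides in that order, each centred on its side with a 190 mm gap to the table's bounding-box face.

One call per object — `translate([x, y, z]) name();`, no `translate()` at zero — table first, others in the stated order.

table();
translate([424, 50, 765]) open_box();
translate([-513, 260, 0]) stool();
translate([889, 260, 0]) stool();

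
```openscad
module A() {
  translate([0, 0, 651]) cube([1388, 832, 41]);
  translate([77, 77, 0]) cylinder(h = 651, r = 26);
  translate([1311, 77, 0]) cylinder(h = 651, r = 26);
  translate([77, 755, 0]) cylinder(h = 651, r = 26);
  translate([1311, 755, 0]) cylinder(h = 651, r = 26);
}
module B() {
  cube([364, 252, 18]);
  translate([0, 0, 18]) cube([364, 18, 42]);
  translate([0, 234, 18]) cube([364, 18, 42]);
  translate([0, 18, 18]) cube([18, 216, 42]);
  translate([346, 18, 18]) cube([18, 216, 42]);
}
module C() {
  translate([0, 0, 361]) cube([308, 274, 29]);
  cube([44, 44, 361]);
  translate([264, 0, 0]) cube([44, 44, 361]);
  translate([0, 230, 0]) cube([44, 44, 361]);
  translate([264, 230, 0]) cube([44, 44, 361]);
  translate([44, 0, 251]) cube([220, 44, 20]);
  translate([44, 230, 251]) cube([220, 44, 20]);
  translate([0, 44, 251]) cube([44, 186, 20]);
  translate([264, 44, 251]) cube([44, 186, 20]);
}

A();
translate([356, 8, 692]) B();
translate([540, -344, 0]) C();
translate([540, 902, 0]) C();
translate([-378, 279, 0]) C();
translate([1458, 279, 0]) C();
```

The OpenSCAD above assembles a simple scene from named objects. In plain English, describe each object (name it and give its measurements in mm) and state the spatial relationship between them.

A is a table with a 1388×832 mm rectangular top, 41 mm thick, top surface at z = 692 mm, supported by four round legs of 52 mm diameter, each leg's bounding box inset 51 mm from the nearest pair of top edges, running from the floor.

B is an open-topped rectangular box: outside dimensions 364×252×60 mm, with a uniform wall and base thickness of 18 mm. The base is a full 364×252 slab on the floor; four walls sit on top of the base. The front and back walls (the −y and +y sides) span the full width; the two side walls fit between them.

C is a four-legged stool. The seat is a 308×274×29 mm slab whose top surface is at z = 390 mm; four square legs, each 44×44 mm in cross-section, run from the floor (z = 0) to the underside of the seat, each flush with a corner of the seat. Four stretchers, 44 mm wide and 20 mm tall, connect adjacent legs with their undersides at z = 251 mm, each running between the inner faces of the legs it joins and aligned with the legs' outer faces on the other axis.

The open box is on top of the table. Four stools sit around the table at the −y, +y, −x, +x sides.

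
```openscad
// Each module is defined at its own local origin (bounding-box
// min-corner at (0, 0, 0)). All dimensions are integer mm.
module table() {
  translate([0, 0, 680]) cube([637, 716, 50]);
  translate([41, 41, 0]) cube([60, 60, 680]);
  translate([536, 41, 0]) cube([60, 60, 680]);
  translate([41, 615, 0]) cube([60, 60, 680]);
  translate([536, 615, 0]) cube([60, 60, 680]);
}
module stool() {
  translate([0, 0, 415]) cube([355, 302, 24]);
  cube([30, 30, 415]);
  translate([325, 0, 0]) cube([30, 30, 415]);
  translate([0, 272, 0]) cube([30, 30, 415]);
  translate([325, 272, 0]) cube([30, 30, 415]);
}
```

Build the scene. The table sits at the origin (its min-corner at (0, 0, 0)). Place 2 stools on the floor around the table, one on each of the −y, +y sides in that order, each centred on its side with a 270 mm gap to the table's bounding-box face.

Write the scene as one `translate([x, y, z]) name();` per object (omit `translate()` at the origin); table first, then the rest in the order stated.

table();
translate([141, -572, 0]) stool();
translate([141, 986, 0]) stool();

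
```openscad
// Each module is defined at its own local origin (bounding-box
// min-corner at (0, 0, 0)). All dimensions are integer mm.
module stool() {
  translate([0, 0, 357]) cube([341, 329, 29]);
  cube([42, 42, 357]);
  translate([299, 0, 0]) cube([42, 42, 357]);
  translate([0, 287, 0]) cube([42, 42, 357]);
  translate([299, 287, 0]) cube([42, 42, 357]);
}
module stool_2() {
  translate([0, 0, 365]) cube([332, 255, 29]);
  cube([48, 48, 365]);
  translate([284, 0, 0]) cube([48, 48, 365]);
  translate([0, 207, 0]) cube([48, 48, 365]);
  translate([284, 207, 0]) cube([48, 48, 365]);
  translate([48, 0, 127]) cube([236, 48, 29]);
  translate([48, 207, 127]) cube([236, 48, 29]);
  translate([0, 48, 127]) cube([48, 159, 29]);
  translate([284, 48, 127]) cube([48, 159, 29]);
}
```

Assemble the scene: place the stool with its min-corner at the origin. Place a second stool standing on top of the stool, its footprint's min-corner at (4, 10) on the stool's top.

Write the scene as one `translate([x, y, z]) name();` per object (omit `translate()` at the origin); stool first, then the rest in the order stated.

stool();
translate([4, 10, 386]) stool_2();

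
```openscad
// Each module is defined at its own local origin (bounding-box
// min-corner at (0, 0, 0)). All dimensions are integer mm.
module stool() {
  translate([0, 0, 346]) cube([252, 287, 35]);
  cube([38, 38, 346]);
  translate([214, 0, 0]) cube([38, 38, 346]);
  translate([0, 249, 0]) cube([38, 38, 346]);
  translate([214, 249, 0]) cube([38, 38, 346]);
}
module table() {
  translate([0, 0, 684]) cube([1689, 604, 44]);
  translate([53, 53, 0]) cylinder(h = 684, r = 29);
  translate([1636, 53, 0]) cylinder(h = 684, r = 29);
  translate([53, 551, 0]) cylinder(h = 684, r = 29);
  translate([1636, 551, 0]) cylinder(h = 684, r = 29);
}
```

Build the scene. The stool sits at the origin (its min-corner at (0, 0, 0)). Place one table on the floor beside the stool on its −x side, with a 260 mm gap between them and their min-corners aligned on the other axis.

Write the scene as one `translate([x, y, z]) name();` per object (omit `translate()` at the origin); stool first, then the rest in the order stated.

stool();
translate([-1949, 0, 0]) table();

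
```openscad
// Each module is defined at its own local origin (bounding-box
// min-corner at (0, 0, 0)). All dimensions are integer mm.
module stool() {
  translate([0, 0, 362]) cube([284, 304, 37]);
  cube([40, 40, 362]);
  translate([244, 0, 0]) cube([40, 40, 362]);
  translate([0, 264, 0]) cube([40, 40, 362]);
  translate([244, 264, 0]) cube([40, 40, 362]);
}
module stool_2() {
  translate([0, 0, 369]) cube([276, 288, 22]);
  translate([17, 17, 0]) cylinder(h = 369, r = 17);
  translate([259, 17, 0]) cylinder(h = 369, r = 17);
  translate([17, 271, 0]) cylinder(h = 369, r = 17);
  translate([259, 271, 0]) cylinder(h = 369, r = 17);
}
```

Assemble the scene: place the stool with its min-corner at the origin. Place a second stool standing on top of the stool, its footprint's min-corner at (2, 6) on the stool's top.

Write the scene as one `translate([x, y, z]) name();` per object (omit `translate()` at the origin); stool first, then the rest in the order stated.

stool();
translate([2, 6, 399]) stool_2();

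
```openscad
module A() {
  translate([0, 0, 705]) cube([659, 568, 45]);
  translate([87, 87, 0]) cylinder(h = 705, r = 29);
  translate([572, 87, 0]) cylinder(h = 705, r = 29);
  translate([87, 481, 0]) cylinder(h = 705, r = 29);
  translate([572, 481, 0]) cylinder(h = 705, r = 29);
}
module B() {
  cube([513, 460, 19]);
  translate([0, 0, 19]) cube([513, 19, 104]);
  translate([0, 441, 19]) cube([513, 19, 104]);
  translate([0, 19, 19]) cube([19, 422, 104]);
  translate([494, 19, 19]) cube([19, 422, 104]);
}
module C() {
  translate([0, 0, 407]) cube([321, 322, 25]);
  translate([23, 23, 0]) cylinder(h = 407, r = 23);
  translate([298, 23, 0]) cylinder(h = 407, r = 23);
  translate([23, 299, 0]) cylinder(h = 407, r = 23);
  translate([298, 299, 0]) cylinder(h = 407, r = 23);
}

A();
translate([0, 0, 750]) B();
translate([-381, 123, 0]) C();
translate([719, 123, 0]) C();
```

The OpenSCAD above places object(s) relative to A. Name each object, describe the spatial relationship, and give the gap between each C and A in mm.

Each stool's nearest face is 60 mm from the table's bounding box.

A is a table. B is an open box. C is a stool. The open box is on top of the table. Two stools sit around the table at the −x, +x sides. The gap between each stool and the table is 60 mm.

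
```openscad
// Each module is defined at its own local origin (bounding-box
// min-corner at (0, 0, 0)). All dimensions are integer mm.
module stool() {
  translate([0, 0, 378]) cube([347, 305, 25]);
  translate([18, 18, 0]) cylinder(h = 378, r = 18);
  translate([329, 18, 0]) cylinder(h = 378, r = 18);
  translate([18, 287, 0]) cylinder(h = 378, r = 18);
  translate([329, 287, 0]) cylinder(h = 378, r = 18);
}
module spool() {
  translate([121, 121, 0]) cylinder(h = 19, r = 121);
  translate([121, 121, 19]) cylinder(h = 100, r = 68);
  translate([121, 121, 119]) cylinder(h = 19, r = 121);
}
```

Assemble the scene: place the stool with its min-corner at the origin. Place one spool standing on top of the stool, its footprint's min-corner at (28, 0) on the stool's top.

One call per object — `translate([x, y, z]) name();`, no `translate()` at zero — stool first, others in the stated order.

stool();
translate([28, 0, 403]) spool();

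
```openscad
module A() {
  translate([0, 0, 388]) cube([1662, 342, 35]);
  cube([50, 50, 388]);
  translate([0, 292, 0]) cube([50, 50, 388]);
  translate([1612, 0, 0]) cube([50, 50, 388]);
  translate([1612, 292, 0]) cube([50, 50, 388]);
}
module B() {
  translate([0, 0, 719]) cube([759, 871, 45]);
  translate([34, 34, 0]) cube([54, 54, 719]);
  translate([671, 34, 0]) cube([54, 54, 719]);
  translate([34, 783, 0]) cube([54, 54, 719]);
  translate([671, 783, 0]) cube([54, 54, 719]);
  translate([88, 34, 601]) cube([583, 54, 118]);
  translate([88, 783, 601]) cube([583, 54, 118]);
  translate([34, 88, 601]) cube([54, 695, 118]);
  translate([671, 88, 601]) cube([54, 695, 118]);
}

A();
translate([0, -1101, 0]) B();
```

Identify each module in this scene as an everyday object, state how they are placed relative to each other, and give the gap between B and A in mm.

A is a bench. B is a table. The table is on the floor beside the bench on its −y side. The gap between the table and the bench is 230 mm.

The table's nearest face is 230 mm from the bench's −y face.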